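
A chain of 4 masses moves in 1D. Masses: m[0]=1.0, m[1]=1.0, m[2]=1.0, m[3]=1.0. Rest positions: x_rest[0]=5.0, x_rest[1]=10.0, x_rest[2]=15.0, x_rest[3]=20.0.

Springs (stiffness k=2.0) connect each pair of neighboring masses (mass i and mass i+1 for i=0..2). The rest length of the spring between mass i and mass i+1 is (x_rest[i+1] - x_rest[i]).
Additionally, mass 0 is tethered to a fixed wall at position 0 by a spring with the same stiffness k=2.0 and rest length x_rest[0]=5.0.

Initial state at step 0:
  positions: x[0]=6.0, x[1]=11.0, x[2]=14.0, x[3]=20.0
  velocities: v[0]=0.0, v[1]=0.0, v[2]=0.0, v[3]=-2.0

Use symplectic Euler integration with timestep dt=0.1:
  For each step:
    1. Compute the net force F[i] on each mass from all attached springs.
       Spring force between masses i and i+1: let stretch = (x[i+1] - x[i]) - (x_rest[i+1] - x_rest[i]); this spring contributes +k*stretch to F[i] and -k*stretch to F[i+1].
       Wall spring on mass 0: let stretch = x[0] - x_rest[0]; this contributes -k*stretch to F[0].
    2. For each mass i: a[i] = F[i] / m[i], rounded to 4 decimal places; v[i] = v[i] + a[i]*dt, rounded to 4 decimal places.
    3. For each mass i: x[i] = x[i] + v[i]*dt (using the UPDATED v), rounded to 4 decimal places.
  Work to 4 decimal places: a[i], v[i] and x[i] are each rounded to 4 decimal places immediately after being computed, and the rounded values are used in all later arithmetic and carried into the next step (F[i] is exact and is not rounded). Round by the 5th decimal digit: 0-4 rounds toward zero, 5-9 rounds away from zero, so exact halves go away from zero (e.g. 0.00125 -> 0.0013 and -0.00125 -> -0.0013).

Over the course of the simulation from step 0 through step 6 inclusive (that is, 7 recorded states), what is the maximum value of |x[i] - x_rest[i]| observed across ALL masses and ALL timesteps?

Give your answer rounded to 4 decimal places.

Step 0: x=[6.0000 11.0000 14.0000 20.0000] v=[0.0000 0.0000 0.0000 -2.0000]
Step 1: x=[5.9800 10.9600 14.0600 19.7800] v=[-0.2000 -0.4000 0.6000 -2.2000]
Step 2: x=[5.9400 10.8824 14.1724 19.5456] v=[-0.4000 -0.7760 1.1240 -2.3440]
Step 3: x=[5.8801 10.7718 14.3265 19.3037] v=[-0.5995 -1.1065 1.5406 -2.4186]
Step 4: x=[5.8004 10.6344 14.5090 19.0623] v=[-0.7972 -1.3739 1.8251 -2.4140]
Step 5: x=[5.7014 10.4778 14.7051 18.8298] v=[-0.9905 -1.5658 1.9608 -2.3247]
Step 6: x=[5.5839 10.3102 14.8991 18.6148] v=[-1.1755 -1.6756 1.9403 -2.1496]
Max displacement = 1.3852

Answer: 1.3852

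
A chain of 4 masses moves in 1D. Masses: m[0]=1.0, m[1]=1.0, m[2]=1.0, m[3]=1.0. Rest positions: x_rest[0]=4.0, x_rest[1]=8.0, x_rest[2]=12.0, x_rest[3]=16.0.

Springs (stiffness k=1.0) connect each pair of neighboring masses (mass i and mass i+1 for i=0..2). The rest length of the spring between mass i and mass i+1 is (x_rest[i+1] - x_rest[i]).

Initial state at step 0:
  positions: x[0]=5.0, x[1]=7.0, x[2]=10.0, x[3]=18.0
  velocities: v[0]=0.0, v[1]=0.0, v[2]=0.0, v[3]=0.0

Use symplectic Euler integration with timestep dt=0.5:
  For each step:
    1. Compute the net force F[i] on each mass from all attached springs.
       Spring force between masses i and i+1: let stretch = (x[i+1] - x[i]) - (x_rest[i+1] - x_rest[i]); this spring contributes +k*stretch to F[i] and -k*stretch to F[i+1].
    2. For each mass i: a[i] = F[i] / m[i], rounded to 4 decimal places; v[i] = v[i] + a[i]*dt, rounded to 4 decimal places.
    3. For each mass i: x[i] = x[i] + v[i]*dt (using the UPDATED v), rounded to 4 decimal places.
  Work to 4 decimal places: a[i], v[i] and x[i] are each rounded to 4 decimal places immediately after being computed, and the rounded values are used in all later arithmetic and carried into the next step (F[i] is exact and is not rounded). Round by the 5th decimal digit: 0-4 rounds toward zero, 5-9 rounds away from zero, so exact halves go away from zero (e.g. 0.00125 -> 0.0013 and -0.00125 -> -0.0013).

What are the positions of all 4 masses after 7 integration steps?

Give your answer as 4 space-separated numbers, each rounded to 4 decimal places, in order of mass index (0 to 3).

Step 0: x=[5.0000 7.0000 10.0000 18.0000] v=[0.0000 0.0000 0.0000 0.0000]
Step 1: x=[4.5000 7.2500 11.2500 17.0000] v=[-1.0000 0.5000 2.5000 -2.0000]
Step 2: x=[3.6875 7.8125 12.9375 15.5625] v=[-1.6250 1.1250 3.3750 -2.8750]
Step 3: x=[2.9063 8.6250 14.0000 14.4688] v=[-1.5625 1.6250 2.1250 -2.1875]
Step 4: x=[2.5547 9.3516 13.8360 14.2579] v=[-0.7032 1.4532 -0.3281 -0.4219]
Step 5: x=[2.9024 9.5001 12.6563 14.9415] v=[0.6953 0.2970 -2.3594 1.3672]
Step 6: x=[3.8995 8.7882 11.2589 16.0538] v=[1.9942 -1.4238 -2.7949 2.2246]
Step 7: x=[5.1188 7.4718 10.4425 16.9674] v=[2.4386 -2.6328 -1.6328 1.8272]

Answer: 5.1188 7.4718 10.4425 16.9674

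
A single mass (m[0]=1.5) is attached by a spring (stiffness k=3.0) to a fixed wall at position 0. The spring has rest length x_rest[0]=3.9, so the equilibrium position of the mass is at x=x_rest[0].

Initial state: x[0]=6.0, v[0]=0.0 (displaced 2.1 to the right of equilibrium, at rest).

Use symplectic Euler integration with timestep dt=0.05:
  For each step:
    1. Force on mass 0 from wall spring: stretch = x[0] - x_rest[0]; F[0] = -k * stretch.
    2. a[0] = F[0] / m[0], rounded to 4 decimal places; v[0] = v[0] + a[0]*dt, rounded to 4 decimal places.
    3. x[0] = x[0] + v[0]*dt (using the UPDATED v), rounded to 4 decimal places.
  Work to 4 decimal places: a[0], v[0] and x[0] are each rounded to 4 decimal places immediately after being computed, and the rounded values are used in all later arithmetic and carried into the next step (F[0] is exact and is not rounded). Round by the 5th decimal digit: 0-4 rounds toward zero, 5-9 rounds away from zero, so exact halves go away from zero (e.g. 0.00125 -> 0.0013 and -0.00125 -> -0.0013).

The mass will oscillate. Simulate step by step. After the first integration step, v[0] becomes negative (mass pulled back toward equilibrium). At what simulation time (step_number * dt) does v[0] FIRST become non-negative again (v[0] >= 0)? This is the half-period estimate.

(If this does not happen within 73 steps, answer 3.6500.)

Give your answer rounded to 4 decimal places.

Answer: 2.2500

Derivation:
Step 0: x=[6.0000] v=[0.0000]
Step 1: x=[5.9895] v=[-0.2100]
Step 2: x=[5.9686] v=[-0.4190]
Step 3: x=[5.9373] v=[-0.6259]
Step 4: x=[5.8958] v=[-0.8296]
Step 5: x=[5.8443] v=[-1.0292]
Step 6: x=[5.7831] v=[-1.2236]
Step 7: x=[5.7125] v=[-1.4119]
Step 8: x=[5.6328] v=[-1.5932]
Step 9: x=[5.5445] v=[-1.7665]
Step 10: x=[5.4480] v=[-1.9310]
Step 11: x=[5.3437] v=[-2.0858]
Step 12: x=[5.2322] v=[-2.2302]
Step 13: x=[5.1140] v=[-2.3634]
Step 14: x=[4.9898] v=[-2.4848]
Step 15: x=[4.8601] v=[-2.5938]
Step 16: x=[4.7256] v=[-2.6898]
Step 17: x=[4.5870] v=[-2.7724]
Step 18: x=[4.4449] v=[-2.8411]
Step 19: x=[4.3001] v=[-2.8956]
Step 20: x=[4.1533] v=[-2.9356]
Step 21: x=[4.0053] v=[-2.9609]
Step 22: x=[3.8567] v=[-2.9714]
Step 23: x=[3.7083] v=[-2.9671]
Step 24: x=[3.5609] v=[-2.9479]
Step 25: x=[3.4152] v=[-2.9140]
Step 26: x=[3.2719] v=[-2.8655]
Step 27: x=[3.1318] v=[-2.8027]
Step 28: x=[2.9955] v=[-2.7259]
Step 29: x=[2.8637] v=[-2.6355]
Step 30: x=[2.7371] v=[-2.5319]
Step 31: x=[2.6163] v=[-2.4156]
Step 32: x=[2.5019] v=[-2.2872]
Step 33: x=[2.3945] v=[-2.1474]
Step 34: x=[2.2947] v=[-1.9969]
Step 35: x=[2.2029] v=[-1.8364]
Step 36: x=[2.1196] v=[-1.6667]
Step 37: x=[2.0452] v=[-1.4887]
Step 38: x=[1.9800] v=[-1.3032]
Step 39: x=[1.9244] v=[-1.1112]
Step 40: x=[1.8787] v=[-0.9136]
Step 41: x=[1.8431] v=[-0.7115]
Step 42: x=[1.8178] v=[-0.5058]
Step 43: x=[1.8029] v=[-0.2976]
Step 44: x=[1.7985] v=[-0.0879]
Step 45: x=[1.8046] v=[0.1223]
First v>=0 after going negative at step 45, time=2.2500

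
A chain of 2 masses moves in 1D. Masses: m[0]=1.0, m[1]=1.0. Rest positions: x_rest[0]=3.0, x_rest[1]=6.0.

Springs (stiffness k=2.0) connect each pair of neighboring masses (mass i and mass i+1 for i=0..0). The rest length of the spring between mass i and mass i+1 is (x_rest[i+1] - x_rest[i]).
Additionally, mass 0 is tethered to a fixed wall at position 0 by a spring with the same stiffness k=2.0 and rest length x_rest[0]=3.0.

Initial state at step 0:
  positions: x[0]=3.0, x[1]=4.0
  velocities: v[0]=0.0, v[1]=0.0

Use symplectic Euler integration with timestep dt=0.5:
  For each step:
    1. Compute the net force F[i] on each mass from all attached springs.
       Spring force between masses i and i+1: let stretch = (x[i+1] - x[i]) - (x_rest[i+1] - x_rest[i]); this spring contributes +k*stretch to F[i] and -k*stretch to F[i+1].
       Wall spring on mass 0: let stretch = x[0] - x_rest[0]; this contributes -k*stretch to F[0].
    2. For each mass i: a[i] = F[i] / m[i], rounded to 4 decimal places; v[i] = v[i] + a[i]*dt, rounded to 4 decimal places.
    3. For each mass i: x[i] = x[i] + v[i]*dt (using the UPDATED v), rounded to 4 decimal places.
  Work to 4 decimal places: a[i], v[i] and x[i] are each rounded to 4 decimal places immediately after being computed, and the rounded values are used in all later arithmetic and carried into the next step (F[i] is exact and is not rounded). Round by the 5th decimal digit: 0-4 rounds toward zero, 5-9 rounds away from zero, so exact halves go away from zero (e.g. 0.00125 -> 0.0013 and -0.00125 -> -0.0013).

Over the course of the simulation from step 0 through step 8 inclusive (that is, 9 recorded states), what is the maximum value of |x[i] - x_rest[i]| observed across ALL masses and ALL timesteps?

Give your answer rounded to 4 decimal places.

Answer: 2.1094

Derivation:
Step 0: x=[3.0000 4.0000] v=[0.0000 0.0000]
Step 1: x=[2.0000 5.0000] v=[-2.0000 2.0000]
Step 2: x=[1.5000 6.0000] v=[-1.0000 2.0000]
Step 3: x=[2.5000 6.2500] v=[2.0000 0.5000]
Step 4: x=[4.1250 6.1250] v=[3.2500 -0.2500]
Step 5: x=[4.6875 6.5000] v=[1.1250 0.7500]
Step 6: x=[3.8125 7.4688] v=[-1.7500 1.9375]
Step 7: x=[2.8594 8.1094] v=[-1.9062 1.2812]
Step 8: x=[3.1016 7.6250] v=[0.4844 -0.9688]
Max displacement = 2.1094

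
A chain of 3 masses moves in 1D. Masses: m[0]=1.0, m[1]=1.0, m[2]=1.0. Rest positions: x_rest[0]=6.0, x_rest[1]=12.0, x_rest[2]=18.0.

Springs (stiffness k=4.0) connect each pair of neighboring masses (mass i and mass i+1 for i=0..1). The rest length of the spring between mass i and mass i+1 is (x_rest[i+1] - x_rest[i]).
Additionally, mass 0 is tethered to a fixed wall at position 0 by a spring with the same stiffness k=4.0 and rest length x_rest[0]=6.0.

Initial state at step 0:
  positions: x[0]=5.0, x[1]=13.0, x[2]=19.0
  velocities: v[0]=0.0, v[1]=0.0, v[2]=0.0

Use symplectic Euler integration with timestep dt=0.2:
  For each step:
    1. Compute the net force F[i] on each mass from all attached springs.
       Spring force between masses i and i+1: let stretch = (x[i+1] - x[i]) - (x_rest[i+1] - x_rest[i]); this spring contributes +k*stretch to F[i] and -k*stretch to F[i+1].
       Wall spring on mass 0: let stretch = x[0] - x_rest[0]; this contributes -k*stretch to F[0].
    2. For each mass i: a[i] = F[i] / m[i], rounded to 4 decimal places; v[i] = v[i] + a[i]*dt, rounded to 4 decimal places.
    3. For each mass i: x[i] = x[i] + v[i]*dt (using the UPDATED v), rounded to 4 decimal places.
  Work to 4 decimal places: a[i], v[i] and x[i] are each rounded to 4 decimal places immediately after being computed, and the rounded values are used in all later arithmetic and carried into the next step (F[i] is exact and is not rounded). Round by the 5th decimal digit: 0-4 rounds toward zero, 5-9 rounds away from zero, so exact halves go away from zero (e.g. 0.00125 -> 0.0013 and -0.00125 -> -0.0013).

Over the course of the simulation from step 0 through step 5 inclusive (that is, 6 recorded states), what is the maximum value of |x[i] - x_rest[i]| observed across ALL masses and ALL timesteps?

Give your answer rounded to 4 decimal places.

Step 0: x=[5.0000 13.0000 19.0000] v=[0.0000 0.0000 0.0000]
Step 1: x=[5.4800 12.6800 19.0000] v=[2.4000 -1.6000 0.0000]
Step 2: x=[6.2352 12.2192 18.9488] v=[3.7760 -2.3040 -0.2560]
Step 3: x=[6.9502 11.8777 18.7809] v=[3.5750 -1.7075 -0.8397]
Step 4: x=[7.3416 11.8523 18.4684] v=[1.9568 -0.1269 -1.5623]
Step 5: x=[7.2800 12.1638 18.0574] v=[-0.3079 1.5574 -2.0552]
Max displacement = 1.3416

Answer: 1.3416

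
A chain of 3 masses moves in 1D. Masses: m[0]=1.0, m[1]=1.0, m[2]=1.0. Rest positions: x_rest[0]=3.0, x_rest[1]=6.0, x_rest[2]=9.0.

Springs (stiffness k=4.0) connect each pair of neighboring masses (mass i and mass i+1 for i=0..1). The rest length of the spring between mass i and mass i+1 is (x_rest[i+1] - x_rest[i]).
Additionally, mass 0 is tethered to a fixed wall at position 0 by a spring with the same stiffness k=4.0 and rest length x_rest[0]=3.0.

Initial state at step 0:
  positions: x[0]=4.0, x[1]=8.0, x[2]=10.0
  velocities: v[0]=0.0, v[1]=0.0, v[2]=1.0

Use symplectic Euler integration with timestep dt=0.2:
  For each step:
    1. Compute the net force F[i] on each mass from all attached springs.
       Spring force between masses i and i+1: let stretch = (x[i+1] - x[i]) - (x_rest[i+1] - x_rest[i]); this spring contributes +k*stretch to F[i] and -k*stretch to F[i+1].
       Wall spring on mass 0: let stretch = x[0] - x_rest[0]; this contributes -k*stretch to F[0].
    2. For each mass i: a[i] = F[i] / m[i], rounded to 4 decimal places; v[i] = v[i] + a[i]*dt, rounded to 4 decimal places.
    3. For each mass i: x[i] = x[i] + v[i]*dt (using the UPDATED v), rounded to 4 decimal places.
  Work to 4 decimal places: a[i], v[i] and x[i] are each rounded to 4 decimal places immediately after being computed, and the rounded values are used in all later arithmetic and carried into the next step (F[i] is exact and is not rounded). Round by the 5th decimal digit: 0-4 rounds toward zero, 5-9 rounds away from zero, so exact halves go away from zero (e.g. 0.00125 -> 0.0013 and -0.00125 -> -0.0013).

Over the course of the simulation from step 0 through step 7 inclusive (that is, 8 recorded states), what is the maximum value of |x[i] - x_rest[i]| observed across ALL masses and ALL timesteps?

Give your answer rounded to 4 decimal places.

Answer: 2.1996

Derivation:
Step 0: x=[4.0000 8.0000 10.0000] v=[0.0000 0.0000 1.0000]
Step 1: x=[4.0000 7.6800 10.3600] v=[0.0000 -1.6000 1.8000]
Step 2: x=[3.9488 7.2000 10.7712] v=[-0.2560 -2.4000 2.0560]
Step 3: x=[3.7860 6.7712 11.0910] v=[-0.8141 -2.1440 1.5990]
Step 4: x=[3.4951 6.5559 11.1996] v=[-1.4547 -1.0763 0.5432]
Step 5: x=[3.1347 6.5939 11.0452] v=[-1.8021 0.1900 -0.7718]
Step 6: x=[2.8262 6.7906 10.6586] v=[-1.5425 0.9837 -1.9328]
Step 7: x=[2.6998 6.9719 10.1332] v=[-0.6319 0.9066 -2.6272]
Max displacement = 2.1996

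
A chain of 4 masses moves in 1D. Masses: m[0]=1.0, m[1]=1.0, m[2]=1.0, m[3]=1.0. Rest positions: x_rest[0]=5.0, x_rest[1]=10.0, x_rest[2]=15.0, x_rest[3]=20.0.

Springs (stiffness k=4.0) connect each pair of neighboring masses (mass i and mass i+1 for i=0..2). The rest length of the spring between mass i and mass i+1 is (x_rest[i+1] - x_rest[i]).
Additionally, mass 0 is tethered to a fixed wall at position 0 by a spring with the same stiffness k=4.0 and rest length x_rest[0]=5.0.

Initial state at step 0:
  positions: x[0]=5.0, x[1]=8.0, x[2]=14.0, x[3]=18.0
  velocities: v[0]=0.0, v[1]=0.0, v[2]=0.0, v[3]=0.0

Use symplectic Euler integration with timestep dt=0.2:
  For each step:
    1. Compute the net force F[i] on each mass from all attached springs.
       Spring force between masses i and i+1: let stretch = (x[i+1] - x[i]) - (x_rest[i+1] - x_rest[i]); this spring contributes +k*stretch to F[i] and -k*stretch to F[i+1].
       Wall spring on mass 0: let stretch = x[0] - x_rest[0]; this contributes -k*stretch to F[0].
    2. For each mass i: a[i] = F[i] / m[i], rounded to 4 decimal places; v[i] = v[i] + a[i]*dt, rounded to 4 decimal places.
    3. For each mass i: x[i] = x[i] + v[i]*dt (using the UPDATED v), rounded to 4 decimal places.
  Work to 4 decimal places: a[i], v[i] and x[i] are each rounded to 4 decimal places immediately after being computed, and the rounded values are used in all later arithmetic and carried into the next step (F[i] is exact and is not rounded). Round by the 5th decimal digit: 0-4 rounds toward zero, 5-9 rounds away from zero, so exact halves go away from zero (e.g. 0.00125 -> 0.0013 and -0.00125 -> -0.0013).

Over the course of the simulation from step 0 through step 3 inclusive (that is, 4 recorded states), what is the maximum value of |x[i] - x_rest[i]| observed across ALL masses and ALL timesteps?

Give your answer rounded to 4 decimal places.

Answer: 2.0148

Derivation:
Step 0: x=[5.0000 8.0000 14.0000 18.0000] v=[0.0000 0.0000 0.0000 0.0000]
Step 1: x=[4.6800 8.4800 13.6800 18.1600] v=[-1.6000 2.4000 -1.6000 0.8000]
Step 2: x=[4.2192 9.1840 13.2448 18.4032] v=[-2.3040 3.5200 -2.1760 1.2160]
Step 3: x=[3.8777 9.7434 12.9852 18.6211] v=[-1.7075 2.7968 -1.2979 1.0893]
Max displacement = 2.0148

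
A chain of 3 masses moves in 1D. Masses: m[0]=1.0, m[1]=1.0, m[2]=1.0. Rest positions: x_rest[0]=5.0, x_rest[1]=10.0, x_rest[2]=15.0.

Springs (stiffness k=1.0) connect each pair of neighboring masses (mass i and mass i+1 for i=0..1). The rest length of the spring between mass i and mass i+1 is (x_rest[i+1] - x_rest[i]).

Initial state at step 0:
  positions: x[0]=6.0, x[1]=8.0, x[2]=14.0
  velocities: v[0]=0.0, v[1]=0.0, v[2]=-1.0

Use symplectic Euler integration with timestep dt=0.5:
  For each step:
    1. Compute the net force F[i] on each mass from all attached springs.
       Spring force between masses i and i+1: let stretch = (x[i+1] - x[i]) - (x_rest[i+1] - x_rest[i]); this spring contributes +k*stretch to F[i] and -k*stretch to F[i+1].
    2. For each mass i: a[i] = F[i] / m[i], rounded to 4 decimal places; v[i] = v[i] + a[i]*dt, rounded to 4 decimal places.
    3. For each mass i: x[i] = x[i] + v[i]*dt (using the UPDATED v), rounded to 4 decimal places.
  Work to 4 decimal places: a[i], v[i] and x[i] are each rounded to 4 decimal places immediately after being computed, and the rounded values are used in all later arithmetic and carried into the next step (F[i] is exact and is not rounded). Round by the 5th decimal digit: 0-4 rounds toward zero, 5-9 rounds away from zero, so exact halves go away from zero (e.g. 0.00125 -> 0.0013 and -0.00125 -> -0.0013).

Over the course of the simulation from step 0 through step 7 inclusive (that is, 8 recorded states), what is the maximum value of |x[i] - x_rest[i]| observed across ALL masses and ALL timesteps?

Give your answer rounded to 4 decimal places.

Step 0: x=[6.0000 8.0000 14.0000] v=[0.0000 0.0000 -1.0000]
Step 1: x=[5.2500 9.0000 13.2500] v=[-1.5000 2.0000 -1.5000]
Step 2: x=[4.1875 10.1250 12.6875] v=[-2.1250 2.2500 -1.1250]
Step 3: x=[3.3594 10.4063 12.7344] v=[-1.6563 0.5625 0.0938]
Step 4: x=[3.0430 9.5079 13.4493] v=[-0.6329 -1.7969 1.4298]
Step 5: x=[3.0928 7.9786 14.4289] v=[0.0996 -3.0587 1.9591]
Step 6: x=[3.1141 6.8404 15.0459] v=[0.0425 -2.2765 1.2340]
Step 7: x=[2.8169 6.8220 14.8615] v=[-0.5944 -0.0369 -0.3688]
Max displacement = 3.1780

Answer: 3.1780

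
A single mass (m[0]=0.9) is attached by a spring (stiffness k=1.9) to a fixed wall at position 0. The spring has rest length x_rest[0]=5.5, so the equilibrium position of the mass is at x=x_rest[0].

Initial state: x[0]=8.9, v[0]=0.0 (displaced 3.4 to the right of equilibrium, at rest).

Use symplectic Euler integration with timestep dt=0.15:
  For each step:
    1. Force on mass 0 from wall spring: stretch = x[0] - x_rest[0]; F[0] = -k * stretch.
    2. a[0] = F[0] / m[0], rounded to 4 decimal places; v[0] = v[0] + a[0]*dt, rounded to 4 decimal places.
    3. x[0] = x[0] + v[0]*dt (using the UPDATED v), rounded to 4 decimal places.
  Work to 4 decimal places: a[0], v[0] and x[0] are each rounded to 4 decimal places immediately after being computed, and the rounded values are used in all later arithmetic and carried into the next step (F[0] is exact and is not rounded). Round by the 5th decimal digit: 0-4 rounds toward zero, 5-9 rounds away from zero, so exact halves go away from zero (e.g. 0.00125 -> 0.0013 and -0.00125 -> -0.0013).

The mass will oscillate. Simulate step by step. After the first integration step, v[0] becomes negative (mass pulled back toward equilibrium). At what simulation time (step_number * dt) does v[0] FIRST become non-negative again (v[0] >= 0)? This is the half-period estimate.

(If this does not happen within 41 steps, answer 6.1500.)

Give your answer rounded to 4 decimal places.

Step 0: x=[8.9000] v=[0.0000]
Step 1: x=[8.7385] v=[-1.0767]
Step 2: x=[8.4232] v=[-2.1022]
Step 3: x=[7.9690] v=[-3.0279]
Step 4: x=[7.3975] v=[-3.8097]
Step 5: x=[6.7359] v=[-4.4106]
Step 6: x=[6.0156] v=[-4.8020]
Step 7: x=[5.2708] v=[-4.9653]
Step 8: x=[4.5369] v=[-4.8927]
Step 9: x=[3.8487] v=[-4.5877]
Step 10: x=[3.2390] v=[-4.0648]
Step 11: x=[2.7367] v=[-3.3488]
Step 12: x=[2.3656] v=[-2.4738]
Step 13: x=[2.1434] v=[-1.4812]
Step 14: x=[2.0807] v=[-0.4183]
Step 15: x=[2.1804] v=[0.6645]
First v>=0 after going negative at step 15, time=2.2500

Answer: 2.2500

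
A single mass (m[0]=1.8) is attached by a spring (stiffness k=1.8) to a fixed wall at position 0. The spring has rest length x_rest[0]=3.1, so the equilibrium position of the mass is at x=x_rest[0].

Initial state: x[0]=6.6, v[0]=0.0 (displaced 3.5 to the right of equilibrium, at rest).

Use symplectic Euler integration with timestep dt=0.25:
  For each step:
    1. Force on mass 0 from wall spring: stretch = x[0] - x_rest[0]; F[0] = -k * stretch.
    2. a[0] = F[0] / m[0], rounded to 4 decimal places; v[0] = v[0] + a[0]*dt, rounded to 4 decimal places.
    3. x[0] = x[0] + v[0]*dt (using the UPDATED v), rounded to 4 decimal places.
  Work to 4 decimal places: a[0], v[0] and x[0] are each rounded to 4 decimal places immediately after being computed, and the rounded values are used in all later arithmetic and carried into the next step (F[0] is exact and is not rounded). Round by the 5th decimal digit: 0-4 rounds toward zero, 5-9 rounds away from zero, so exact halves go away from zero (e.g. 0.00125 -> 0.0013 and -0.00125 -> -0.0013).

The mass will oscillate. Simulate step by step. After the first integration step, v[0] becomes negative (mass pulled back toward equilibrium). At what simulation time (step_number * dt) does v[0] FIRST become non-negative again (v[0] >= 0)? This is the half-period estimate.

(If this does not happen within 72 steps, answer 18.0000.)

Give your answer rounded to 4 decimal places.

Step 0: x=[6.6000] v=[0.0000]
Step 1: x=[6.3813] v=[-0.8750]
Step 2: x=[5.9575] v=[-1.6953]
Step 3: x=[5.3551] v=[-2.4097]
Step 4: x=[4.6117] v=[-2.9735]
Step 5: x=[3.7739] v=[-3.3514]
Step 6: x=[2.8939] v=[-3.5199]
Step 7: x=[2.0268] v=[-3.4684]
Step 8: x=[1.2268] v=[-3.2001]
Step 9: x=[0.5439] v=[-2.7318]
Step 10: x=[0.0207] v=[-2.0928]
Step 11: x=[-0.3101] v=[-1.3230]
Step 12: x=[-0.4277] v=[-0.4705]
Step 13: x=[-0.3249] v=[0.4114]
First v>=0 after going negative at step 13, time=3.2500

Answer: 3.2500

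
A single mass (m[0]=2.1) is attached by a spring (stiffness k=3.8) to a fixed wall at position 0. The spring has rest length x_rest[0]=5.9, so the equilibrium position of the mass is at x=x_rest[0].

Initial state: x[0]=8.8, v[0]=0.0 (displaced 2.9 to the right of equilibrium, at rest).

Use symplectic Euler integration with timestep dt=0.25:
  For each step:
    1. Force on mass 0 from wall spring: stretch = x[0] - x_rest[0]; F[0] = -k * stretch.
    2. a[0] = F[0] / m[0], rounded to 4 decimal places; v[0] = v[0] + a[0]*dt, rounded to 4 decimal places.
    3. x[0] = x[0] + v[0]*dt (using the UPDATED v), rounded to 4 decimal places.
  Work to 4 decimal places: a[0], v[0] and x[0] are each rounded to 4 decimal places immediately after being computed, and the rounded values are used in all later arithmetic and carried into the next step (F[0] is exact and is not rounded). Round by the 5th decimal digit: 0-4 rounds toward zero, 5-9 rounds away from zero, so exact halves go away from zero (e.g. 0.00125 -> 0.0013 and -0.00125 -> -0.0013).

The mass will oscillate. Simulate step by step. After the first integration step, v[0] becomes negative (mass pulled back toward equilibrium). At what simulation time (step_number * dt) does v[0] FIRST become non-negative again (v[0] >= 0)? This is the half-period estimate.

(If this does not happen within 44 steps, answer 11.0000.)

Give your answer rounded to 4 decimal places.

Step 0: x=[8.8000] v=[0.0000]
Step 1: x=[8.4720] v=[-1.3119]
Step 2: x=[7.8532] v=[-2.4754]
Step 3: x=[7.0135] v=[-3.3590]
Step 4: x=[6.0478] v=[-3.8627]
Step 5: x=[5.0654] v=[-3.9296]
Step 6: x=[4.1774] v=[-3.5521]
Step 7: x=[3.4842] v=[-2.7728]
Step 8: x=[3.0642] v=[-1.6800]
Step 9: x=[2.9649] v=[-0.3972]
Step 10: x=[3.1976] v=[0.9306]
First v>=0 after going negative at step 10, time=2.5000

Answer: 2.5000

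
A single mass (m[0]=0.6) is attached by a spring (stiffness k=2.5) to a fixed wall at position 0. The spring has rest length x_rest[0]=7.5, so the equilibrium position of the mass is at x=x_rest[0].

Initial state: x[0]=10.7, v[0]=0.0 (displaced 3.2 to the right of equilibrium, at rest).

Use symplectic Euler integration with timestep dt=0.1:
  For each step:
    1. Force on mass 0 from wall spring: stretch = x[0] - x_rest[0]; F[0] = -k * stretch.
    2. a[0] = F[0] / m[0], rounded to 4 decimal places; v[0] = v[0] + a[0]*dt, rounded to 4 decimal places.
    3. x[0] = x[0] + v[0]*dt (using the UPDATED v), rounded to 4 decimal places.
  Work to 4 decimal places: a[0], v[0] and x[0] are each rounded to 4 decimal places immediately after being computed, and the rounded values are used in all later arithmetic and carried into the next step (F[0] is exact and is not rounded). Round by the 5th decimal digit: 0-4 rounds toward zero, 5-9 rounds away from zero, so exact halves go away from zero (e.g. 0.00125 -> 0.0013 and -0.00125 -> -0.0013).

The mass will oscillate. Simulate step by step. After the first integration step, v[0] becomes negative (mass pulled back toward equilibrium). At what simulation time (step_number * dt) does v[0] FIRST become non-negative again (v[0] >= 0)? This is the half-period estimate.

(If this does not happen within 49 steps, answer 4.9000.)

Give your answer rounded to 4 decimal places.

Step 0: x=[10.7000] v=[0.0000]
Step 1: x=[10.5667] v=[-1.3333]
Step 2: x=[10.3056] v=[-2.6111]
Step 3: x=[9.9276] v=[-3.7801]
Step 4: x=[9.4484] v=[-4.7916]
Step 5: x=[8.8881] v=[-5.6034]
Step 6: x=[8.2699] v=[-6.1818]
Step 7: x=[7.6196] v=[-6.5026]
Step 8: x=[6.9644] v=[-6.5524]
Step 9: x=[6.3315] v=[-6.3292]
Step 10: x=[5.7473] v=[-5.8423]
Step 11: x=[5.2361] v=[-5.1120]
Step 12: x=[4.8192] v=[-4.1687]
Step 13: x=[4.5140] v=[-3.0517]
Step 14: x=[4.3333] v=[-1.8075]
Step 15: x=[4.2845] v=[-0.4880]
Step 16: x=[4.3697] v=[0.8518]
First v>=0 after going negative at step 16, time=1.6000

Answer: 1.6000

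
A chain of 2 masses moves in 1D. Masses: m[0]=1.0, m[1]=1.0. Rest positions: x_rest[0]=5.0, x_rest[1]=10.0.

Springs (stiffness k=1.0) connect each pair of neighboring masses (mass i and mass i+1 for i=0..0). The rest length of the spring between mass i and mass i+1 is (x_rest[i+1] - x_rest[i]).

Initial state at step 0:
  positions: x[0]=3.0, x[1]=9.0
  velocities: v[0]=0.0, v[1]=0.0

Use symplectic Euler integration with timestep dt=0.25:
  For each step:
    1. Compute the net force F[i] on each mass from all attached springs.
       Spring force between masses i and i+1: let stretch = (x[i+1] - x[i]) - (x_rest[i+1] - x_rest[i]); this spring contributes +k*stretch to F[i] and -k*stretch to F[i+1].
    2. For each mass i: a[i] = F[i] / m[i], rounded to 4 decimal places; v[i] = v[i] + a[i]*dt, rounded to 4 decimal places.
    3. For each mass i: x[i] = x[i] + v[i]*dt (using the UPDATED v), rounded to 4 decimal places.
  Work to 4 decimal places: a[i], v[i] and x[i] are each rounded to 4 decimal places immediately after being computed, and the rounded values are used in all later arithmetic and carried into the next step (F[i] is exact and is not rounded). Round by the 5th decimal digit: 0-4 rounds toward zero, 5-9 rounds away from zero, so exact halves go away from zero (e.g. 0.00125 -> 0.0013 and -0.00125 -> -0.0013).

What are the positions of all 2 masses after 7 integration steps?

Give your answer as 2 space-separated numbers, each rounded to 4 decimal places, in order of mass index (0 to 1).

Step 0: x=[3.0000 9.0000] v=[0.0000 0.0000]
Step 1: x=[3.0625 8.9375] v=[0.2500 -0.2500]
Step 2: x=[3.1797 8.8203] v=[0.4688 -0.4688]
Step 3: x=[3.3370 8.6631] v=[0.6290 -0.6290]
Step 4: x=[3.5146 8.4855] v=[0.7105 -0.7105]
Step 5: x=[3.6904 8.3097] v=[0.7032 -0.7032]
Step 6: x=[3.8424 8.1577] v=[0.6080 -0.6080]
Step 7: x=[3.9516 8.0485] v=[0.4368 -0.4368]

Answer: 3.9516 8.0485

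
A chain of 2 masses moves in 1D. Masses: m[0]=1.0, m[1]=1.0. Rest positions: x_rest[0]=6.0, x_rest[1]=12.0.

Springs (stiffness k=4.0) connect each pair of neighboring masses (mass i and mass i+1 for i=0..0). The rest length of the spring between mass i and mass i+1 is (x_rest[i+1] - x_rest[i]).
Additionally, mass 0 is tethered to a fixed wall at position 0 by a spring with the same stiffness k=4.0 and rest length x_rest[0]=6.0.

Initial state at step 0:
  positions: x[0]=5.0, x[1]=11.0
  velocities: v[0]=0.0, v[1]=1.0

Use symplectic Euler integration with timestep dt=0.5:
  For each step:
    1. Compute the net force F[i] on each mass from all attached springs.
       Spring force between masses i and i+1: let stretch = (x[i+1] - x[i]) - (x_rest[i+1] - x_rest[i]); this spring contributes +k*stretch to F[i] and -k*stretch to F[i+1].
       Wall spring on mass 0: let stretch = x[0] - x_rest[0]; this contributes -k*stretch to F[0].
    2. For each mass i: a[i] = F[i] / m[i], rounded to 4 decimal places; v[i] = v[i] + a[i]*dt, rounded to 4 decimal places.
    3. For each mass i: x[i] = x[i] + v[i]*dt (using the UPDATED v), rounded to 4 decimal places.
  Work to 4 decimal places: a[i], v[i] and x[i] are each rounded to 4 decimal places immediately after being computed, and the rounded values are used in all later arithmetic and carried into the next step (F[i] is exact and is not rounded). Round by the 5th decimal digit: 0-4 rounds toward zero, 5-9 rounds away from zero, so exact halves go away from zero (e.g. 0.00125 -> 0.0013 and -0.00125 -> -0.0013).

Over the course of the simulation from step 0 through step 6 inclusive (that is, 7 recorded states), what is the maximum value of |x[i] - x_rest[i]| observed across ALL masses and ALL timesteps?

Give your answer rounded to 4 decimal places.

Step 0: x=[5.0000 11.0000] v=[0.0000 1.0000]
Step 1: x=[6.0000 11.5000] v=[2.0000 1.0000]
Step 2: x=[6.5000 12.5000] v=[1.0000 2.0000]
Step 3: x=[6.5000 13.5000] v=[0.0000 2.0000]
Step 4: x=[7.0000 13.5000] v=[1.0000 0.0000]
Step 5: x=[7.0000 13.0000] v=[0.0000 -1.0000]
Step 6: x=[6.0000 12.5000] v=[-2.0000 -1.0000]
Max displacement = 1.5000

Answer: 1.5000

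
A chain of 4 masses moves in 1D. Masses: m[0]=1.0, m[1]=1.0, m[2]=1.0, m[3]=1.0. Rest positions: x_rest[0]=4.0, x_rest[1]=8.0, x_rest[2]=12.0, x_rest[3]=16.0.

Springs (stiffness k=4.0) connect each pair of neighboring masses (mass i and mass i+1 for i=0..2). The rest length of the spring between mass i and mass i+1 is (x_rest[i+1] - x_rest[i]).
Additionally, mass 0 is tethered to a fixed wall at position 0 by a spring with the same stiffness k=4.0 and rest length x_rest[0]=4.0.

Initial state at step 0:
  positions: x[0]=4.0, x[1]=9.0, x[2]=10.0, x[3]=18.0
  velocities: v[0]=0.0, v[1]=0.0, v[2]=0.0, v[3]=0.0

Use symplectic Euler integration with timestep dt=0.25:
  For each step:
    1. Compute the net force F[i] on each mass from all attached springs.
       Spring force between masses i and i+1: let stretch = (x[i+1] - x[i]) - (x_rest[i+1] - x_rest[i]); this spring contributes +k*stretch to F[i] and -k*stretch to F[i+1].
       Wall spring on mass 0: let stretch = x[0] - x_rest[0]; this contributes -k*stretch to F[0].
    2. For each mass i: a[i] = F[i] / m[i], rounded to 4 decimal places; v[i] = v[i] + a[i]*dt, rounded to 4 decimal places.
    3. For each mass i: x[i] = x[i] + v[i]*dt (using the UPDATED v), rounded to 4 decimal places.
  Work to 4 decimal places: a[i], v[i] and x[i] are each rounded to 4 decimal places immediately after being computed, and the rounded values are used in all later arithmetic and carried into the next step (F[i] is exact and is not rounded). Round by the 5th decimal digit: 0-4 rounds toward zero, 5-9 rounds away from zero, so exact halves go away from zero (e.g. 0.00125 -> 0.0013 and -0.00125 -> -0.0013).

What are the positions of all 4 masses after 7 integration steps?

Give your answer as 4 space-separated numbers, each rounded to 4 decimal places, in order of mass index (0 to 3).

Step 0: x=[4.0000 9.0000 10.0000 18.0000] v=[0.0000 0.0000 0.0000 0.0000]
Step 1: x=[4.2500 8.0000 11.7500 17.0000] v=[1.0000 -4.0000 7.0000 -4.0000]
Step 2: x=[4.3750 7.0000 13.8750 15.6875] v=[0.5000 -4.0000 8.5000 -5.2500]
Step 3: x=[4.0625 7.0625 14.7344 14.9219] v=[-1.2500 0.2500 3.4375 -3.0625]
Step 4: x=[3.4844 8.2930 13.7227 15.1094] v=[-2.3125 4.9219 -4.0469 0.7500]
Step 5: x=[3.2373 9.6788 11.7002 15.9502] v=[-0.9883 5.5430 -8.0899 3.3633]
Step 6: x=[3.7913 9.9595 10.2349 16.7285] v=[2.2159 1.1229 -5.8613 3.1133]
Step 7: x=[4.9395 8.7670 10.3241 16.8834] v=[4.5928 -4.7699 0.3569 0.6197]

Answer: 4.9395 8.7670 10.3241 16.8834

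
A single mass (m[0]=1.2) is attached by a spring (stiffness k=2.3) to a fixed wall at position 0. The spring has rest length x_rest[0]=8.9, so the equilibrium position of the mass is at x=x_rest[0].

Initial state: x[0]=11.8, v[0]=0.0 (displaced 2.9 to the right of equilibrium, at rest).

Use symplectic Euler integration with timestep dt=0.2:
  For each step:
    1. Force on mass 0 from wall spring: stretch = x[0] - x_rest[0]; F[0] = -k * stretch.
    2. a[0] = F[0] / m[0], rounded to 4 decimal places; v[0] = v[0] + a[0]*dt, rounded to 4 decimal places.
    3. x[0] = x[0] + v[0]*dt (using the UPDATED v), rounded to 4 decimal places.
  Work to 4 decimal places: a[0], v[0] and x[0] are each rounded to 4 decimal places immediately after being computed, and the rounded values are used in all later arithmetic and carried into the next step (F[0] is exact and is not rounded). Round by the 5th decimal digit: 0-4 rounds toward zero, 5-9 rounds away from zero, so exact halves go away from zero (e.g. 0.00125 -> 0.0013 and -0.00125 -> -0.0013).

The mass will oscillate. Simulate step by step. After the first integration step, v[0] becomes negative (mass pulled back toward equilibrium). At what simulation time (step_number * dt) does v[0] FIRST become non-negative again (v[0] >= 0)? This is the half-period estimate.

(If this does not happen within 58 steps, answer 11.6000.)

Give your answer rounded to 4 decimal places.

Answer: 2.4000

Derivation:
Step 0: x=[11.8000] v=[0.0000]
Step 1: x=[11.5777] v=[-1.1117]
Step 2: x=[11.1501] v=[-2.1382]
Step 3: x=[10.5500] v=[-3.0007]
Step 4: x=[9.8234] v=[-3.6332]
Step 5: x=[9.0260] v=[-3.9872]
Step 6: x=[8.2189] v=[-4.0355]
Step 7: x=[7.4640] v=[-3.7744]
Step 8: x=[6.8192] v=[-3.2239]
Step 9: x=[6.3339] v=[-2.4263]
Step 10: x=[6.0454] v=[-1.4426]
Step 11: x=[5.9757] v=[-0.3483]
Step 12: x=[6.1302] v=[0.7727]
First v>=0 after going negative at step 12, time=2.4000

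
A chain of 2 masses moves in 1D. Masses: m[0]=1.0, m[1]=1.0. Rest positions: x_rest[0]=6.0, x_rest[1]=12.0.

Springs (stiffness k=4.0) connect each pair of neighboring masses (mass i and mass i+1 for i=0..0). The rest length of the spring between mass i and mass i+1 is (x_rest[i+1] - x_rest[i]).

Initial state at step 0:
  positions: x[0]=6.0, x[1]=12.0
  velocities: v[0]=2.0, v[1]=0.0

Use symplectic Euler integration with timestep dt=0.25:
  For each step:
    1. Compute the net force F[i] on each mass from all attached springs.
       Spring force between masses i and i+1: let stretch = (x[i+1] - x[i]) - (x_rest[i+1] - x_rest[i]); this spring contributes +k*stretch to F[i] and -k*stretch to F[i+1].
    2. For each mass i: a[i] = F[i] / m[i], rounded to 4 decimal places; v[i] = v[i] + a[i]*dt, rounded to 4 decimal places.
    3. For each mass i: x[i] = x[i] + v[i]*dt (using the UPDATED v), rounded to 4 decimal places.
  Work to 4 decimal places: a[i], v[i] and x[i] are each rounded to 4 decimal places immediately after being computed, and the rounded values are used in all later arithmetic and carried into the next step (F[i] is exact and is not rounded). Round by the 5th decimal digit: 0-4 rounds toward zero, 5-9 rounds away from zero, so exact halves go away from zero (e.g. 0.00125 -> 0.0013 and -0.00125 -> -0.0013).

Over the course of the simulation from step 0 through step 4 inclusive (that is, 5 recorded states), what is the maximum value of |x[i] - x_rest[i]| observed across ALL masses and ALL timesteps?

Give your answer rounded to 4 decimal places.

Answer: 1.0938

Derivation:
Step 0: x=[6.0000 12.0000] v=[2.0000 0.0000]
Step 1: x=[6.5000 12.0000] v=[2.0000 0.0000]
Step 2: x=[6.8750 12.1250] v=[1.5000 0.5000]
Step 3: x=[7.0625 12.4375] v=[0.7500 1.2500]
Step 4: x=[7.0938 12.9063] v=[0.1250 1.8750]
Max displacement = 1.0938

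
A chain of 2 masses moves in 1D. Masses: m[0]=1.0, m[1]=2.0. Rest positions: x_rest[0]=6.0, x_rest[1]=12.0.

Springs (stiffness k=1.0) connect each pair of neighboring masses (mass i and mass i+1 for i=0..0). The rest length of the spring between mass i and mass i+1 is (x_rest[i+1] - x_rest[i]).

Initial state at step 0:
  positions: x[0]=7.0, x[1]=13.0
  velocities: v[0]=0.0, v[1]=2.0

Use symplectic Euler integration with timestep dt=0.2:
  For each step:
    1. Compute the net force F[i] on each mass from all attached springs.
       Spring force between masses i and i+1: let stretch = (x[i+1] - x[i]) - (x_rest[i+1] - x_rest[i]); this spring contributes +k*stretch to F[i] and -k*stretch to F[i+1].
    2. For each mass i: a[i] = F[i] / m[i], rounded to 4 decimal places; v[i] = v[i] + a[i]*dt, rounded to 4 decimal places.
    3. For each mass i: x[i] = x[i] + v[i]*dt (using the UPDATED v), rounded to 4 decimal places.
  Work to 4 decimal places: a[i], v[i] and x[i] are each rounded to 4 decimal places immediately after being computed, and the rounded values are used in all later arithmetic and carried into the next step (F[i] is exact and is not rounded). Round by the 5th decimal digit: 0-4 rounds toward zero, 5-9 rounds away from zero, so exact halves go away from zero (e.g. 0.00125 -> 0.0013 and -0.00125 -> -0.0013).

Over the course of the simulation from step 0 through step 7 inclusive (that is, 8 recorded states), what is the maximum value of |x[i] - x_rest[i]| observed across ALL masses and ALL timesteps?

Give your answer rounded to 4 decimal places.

Answer: 3.4091

Derivation:
Step 0: x=[7.0000 13.0000] v=[0.0000 2.0000]
Step 1: x=[7.0000 13.4000] v=[0.0000 2.0000]
Step 2: x=[7.0160 13.7920] v=[0.0800 1.9600]
Step 3: x=[7.0630 14.1685] v=[0.2352 1.8824]
Step 4: x=[7.1543 14.5229] v=[0.4563 1.7718]
Step 5: x=[7.3003 14.8499] v=[0.7300 1.6349]
Step 6: x=[7.5083 15.1459] v=[1.0399 1.4799]
Step 7: x=[7.7818 15.4091] v=[1.3674 1.3161]
Max displacement = 3.4091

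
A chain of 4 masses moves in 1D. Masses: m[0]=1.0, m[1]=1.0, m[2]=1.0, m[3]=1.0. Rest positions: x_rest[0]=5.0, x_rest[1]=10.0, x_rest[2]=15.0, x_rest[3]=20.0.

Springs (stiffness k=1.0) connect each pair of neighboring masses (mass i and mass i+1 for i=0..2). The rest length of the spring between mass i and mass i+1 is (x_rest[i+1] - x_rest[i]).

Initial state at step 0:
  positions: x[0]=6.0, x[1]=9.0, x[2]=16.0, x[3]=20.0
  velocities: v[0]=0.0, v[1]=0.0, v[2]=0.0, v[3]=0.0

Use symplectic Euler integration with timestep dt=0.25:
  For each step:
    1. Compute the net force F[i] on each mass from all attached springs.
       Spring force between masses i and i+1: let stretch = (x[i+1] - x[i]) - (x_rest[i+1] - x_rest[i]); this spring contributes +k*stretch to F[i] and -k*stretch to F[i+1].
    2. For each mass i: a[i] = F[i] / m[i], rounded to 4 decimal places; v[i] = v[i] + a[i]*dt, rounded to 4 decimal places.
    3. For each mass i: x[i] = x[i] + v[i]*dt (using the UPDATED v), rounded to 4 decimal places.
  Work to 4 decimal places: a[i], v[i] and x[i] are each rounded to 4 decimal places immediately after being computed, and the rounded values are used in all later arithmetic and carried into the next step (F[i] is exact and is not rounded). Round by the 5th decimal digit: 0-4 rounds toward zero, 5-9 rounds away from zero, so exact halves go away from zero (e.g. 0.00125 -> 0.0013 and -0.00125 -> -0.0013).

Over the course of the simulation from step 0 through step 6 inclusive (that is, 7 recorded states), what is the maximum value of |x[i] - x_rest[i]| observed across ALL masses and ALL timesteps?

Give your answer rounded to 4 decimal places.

Answer: 1.4833

Derivation:
Step 0: x=[6.0000 9.0000 16.0000 20.0000] v=[0.0000 0.0000 0.0000 0.0000]
Step 1: x=[5.8750 9.2500 15.8125 20.0625] v=[-0.5000 1.0000 -0.7500 0.2500]
Step 2: x=[5.6484 9.6992 15.4805 20.1719] v=[-0.9063 1.7969 -1.3281 0.4375]
Step 3: x=[5.3625 10.2566 15.0804 20.3006] v=[-1.1436 2.2295 -1.6006 0.5147]
Step 4: x=[5.0700 10.8096 14.7050 20.4155] v=[-1.1701 2.2119 -1.5015 0.4597]
Step 5: x=[4.8237 11.2473 14.4431 20.4860] v=[-0.9852 1.7509 -1.0477 0.2821]
Step 6: x=[4.6664 11.4833 14.3591 20.4914] v=[-0.6293 0.9440 -0.3359 0.0214]
Max displacement = 1.4833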